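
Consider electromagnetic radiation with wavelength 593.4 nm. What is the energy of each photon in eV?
2.0894 eV

Using E = hf = hc/λ:

E = hc/λ = (6.626×10⁻³⁴ J·s)(3×10⁸ m/s) / (593.4×10⁻⁹ m)
E = 2.0894 eV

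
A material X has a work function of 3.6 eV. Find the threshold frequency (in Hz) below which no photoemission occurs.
8.7048e+14 Hz

The threshold frequency is when the photon energy equals the work function:
hf₀ = φ

Solving for f₀:
f₀ = φ/h = (3.6 eV × 1.602×10⁻¹⁹ J/eV) / (6.626×10⁻³⁴ J·s)
f₀ = 8.7048e+14 Hz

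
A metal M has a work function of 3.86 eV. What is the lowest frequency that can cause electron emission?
9.3334e+14 Hz

The threshold frequency is when the photon energy equals the work function:
hf₀ = φ

Solving for f₀:
f₀ = φ/h = (3.86 eV × 1.602×10⁻¹⁹ J/eV) / (6.626×10⁻³⁴ J·s)
f₀ = 9.3334e+14 Hz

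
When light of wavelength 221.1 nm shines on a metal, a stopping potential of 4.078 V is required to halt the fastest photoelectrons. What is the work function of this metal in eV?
1.53 eV

The stopping potential gives the maximum kinetic energy: KE_max = eV_s = 4.078 eV

From Einstein's photoelectric equation: KE_max = hc/λ - φ
Rearranging: φ = hc/λ - KE_max

Calculate photon energy:
E_photon = hc/λ = (6.626×10⁻³⁴ J·s)(3×10⁸ m/s) / (221.1×10⁻⁹ m) = 5.6076 eV

Therefore:
φ = 5.6076 - 4.078 = 1.53 eV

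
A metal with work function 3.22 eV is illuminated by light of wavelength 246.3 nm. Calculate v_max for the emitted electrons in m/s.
7.9878e+05 m/s

First, find the maximum kinetic energy:
E_photon = hc/λ = 5.0339 eV
KE_max = E_photon - φ = 5.0339 - 3.22 = 1.8139 eV

Convert to Joules: KE_max = 1.8139 × 1.602×10⁻¹⁹ J = 2.9061e-19 J

Then use KE = ½mv² to find velocity:
v = √(2·KE/m) = √(2 × 2.9061e-19 J / 9.109e-31 kg)
v = 7.9878e+05 m/s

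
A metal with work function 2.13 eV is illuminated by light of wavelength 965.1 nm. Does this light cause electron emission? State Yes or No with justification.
No

For photoemission, the photon energy must exceed the work function.

Photon energy: E = hc/λ = 1.2847 eV
Work function: φ = 2.13 eV

Since E_photon (1.2847 eV) < φ (2.13 eV), photoemission will NOT occur.
The threshold wavelength is λ₀ = hc/φ = 582.1 nm.
Since 965.1 nm > 582.1 nm, the photons lack sufficient energy.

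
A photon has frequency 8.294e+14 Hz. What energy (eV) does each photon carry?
3.4301 eV

Using E = hf:

E = hf = (6.626×10⁻³⁴ J·s)(8.294e+14 Hz)
E = 3.4301 eV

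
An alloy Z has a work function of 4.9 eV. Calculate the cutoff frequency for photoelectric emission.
1.1848e+15 Hz

The threshold frequency is when the photon energy equals the work function:
hf₀ = φ

Solving for f₀:
f₀ = φ/h = (4.9 eV × 1.602×10⁻¹⁹ J/eV) / (6.626×10⁻³⁴ J·s)
f₀ = 1.1848e+15 Hz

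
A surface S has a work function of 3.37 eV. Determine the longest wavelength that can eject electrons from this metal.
367.91 nm

The threshold wavelength is when the photon energy equals the work function:
hc/λ₀ = φ

Solving for λ₀:
λ₀ = hc/φ = (6.626×10⁻³⁴ J·s)(3×10⁸ m/s) / (3.37 eV × 1.602×10⁻¹⁹ J/eV)
λ₀ = 367.91 nm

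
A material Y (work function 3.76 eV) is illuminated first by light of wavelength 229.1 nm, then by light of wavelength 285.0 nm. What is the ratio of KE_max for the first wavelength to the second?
2.7981

Using Einstein's equation: KE_max = hc/λ - φ

For λ₁ = 229.1 nm:
E₁ = hc/λ₁ = 5.4118 eV
KE₁ = E₁ - φ = 5.4118 - 3.76 = 1.6518 eV

For λ₂ = 285.0 nm:
E₂ = hc/λ₂ = 4.3503 eV
KE₂ = E₂ - φ = 4.3503 - 3.76 = 0.5903 eV

Ratio: KE₁/KE₂ = 1.6518/0.5903 = 2.7981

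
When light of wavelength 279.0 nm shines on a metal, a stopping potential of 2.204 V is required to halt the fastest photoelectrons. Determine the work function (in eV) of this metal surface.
2.24 eV

The stopping potential gives the maximum kinetic energy: KE_max = eV_s = 2.204 eV

From Einstein's photoelectric equation: KE_max = hc/λ - φ
Rearranging: φ = hc/λ - KE_max

Calculate photon energy:
E_photon = hc/λ = (6.626×10⁻³⁴ J·s)(3×10⁸ m/s) / (279.0×10⁻⁹ m) = 4.4439 eV

Therefore:
φ = 4.4439 - 2.204 = 2.24 eV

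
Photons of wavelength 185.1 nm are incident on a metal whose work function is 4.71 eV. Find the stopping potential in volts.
1.9882 V

The stopping potential V_s satisfies: eV_s = KE_max

First, find KE_max using Einstein's equation:
E_photon = hc/λ = 6.6982 eV
KE_max = E_photon - φ = 6.6982 - 4.71 = 1.9882 eV

Since eV_s = KE_max:
V_s = KE_max/e = 1.9882 V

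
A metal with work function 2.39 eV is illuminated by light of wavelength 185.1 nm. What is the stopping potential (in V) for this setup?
4.3082 V

The stopping potential V_s satisfies: eV_s = KE_max

First, find KE_max using Einstein's equation:
E_photon = hc/λ = 6.6982 eV
KE_max = E_photon - φ = 6.6982 - 2.39 = 4.3082 eV

Since eV_s = KE_max:
V_s = KE_max/e = 4.3082 V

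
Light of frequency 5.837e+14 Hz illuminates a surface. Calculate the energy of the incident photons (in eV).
2.4140 eV

Using E = hf:

E = hf = (6.626×10⁻³⁴ J·s)(5.837e+14 Hz)
E = 2.4140 eV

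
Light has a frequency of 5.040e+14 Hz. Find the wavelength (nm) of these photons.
594.83 nm

Using the wave equation: c = fλ

Solving for wavelength:
λ = c/f = (3×10⁸ m/s) / (5.040e+14 Hz)
λ = 594.83 nm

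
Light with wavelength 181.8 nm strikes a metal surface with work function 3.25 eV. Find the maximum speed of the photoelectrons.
1.1206e+06 m/s

First, find the maximum kinetic energy:
E_photon = hc/λ = 6.8198 eV
KE_max = E_photon - φ = 6.8198 - 3.25 = 3.5698 eV

Convert to Joules: KE_max = 3.5698 × 1.602×10⁻¹⁹ J = 5.7195e-19 J

Then use KE = ½mv² to find velocity:
v = √(2·KE/m) = √(2 × 5.7195e-19 J / 9.109e-31 kg)
v = 1.1206e+06 m/s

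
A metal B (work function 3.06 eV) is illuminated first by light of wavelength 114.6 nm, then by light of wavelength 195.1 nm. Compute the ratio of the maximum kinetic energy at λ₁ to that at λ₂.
2.3548

Using Einstein's equation: KE_max = hc/λ - φ

For λ₁ = 114.6 nm:
E₁ = hc/λ₁ = 10.8189 eV
KE₁ = E₁ - φ = 10.8189 - 3.06 = 7.7589 eV

For λ₂ = 195.1 nm:
E₂ = hc/λ₂ = 6.3549 eV
KE₂ = E₂ - φ = 6.3549 - 3.06 = 3.2949 eV

Ratio: KE₁/KE₂ = 7.7589/3.2949 = 2.3548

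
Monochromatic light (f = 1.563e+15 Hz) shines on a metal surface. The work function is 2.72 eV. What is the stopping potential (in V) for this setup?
3.7440 V

The stopping potential V_s satisfies: eV_s = KE_max

First, find KE_max using Einstein's equation:
E_photon = hf = (6.626×10⁻³⁴ J·s)(1.563e+15 Hz) = 6.4640 eV
KE_max = E_photon - φ = 6.4640 - 2.72 = 3.7440 eV

Since eV_s = KE_max:
V_s = KE_max/e = 3.7440 V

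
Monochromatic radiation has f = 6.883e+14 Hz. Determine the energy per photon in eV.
2.8466 eV

Using E = hf:

E = hf = (6.626×10⁻³⁴ J·s)(6.883e+14 Hz)
E = 2.8466 eV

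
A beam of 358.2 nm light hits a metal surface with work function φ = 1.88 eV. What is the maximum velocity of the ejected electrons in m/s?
7.4582e+05 m/s

First, find the maximum kinetic energy:
E_photon = hc/λ = 3.4613 eV
KE_max = E_photon - φ = 3.4613 - 1.88 = 1.5813 eV

Convert to Joules: KE_max = 1.5813 × 1.602×10⁻¹⁹ J = 2.5335e-19 J

Then use KE = ½mv² to find velocity:
v = √(2·KE/m) = √(2 × 2.5335e-19 J / 9.109e-31 kg)
v = 7.4582e+05 m/s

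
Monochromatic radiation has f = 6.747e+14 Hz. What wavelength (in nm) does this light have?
444.33 nm

Using the wave equation: c = fλ

Solving for wavelength:
λ = c/f = (3×10⁸ m/s) / (6.747e+14 Hz)
λ = 444.33 nm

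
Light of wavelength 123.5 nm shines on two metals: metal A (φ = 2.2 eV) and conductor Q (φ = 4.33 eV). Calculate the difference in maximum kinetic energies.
2.1300 eV

Using KE_max = hc/λ - φ for each metal:

Photon energy: E = hc/λ = 10.0392 eV

For metal A (φ₁ = 2.2 eV):
KE₁ = E - φ₁ = 10.0392 - 2.2 = 7.8392 eV

For conductor Q (φ₂ = 4.33 eV):
KE₂ = E - φ₂ = 10.0392 - 4.33 = 5.7092 eV

Difference:
ΔKE = KE₁ - KE₂ = 7.8392 - 5.7092 = 2.1300 eV

Note: The difference equals the difference in work functions: 4.33 - 2.2 = 2.13 eV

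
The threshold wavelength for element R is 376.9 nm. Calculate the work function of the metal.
3.29 eV

At the threshold wavelength, photon energy equals work function:
φ = hc/λ₀

Calculating:
φ = (6.626×10⁻³⁴ J·s)(3×10⁸ m/s) / (376.9×10⁻⁹ m)
φ = 3.29 eV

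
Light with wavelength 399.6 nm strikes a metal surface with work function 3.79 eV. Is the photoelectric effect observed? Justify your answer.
No

For photoemission, the photon energy must exceed the work function.

Photon energy: E = hc/λ = 3.1027 eV
Work function: φ = 3.79 eV

Since E_photon (3.1027 eV) < φ (3.79 eV), photoemission will NOT occur.
The threshold wavelength is λ₀ = hc/φ = 327.1 nm.
Since 399.6 nm > 327.1 nm, the photons lack sufficient energy.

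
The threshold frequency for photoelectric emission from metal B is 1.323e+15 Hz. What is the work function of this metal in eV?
5.47 eV

At the threshold frequency, photon energy equals work function:
φ = hf₀

Calculating:
φ = (6.626×10⁻³⁴ J·s)(1.323e+15 Hz)
φ = 5.47 eV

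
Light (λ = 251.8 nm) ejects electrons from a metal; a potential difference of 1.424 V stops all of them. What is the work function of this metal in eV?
3.50 eV

The stopping potential gives the maximum kinetic energy: KE_max = eV_s = 1.424 eV

From Einstein's photoelectric equation: KE_max = hc/λ - φ
Rearranging: φ = hc/λ - KE_max

Calculate photon energy:
E_photon = hc/λ = (6.626×10⁻³⁴ J·s)(3×10⁸ m/s) / (251.8×10⁻⁹ m) = 4.9239 eV

Therefore:
φ = 4.9239 - 1.424 = 3.50 eV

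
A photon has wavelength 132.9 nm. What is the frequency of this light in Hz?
2.2558e+15 Hz

Using the wave equation: c = fλ

Solving for frequency:
f = c/λ = (3×10⁸ m/s) / (132.9×10⁻⁹ m)
f = 2.2558e+15 Hz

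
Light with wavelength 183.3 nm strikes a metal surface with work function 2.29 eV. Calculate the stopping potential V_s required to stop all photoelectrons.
4.4740 V

The stopping potential V_s satisfies: eV_s = KE_max

First, find KE_max using Einstein's equation:
E_photon = hc/λ = 6.7640 eV
KE_max = E_photon - φ = 6.7640 - 2.29 = 4.4740 eV

Since eV_s = KE_max:
V_s = KE_max/e = 4.4740 V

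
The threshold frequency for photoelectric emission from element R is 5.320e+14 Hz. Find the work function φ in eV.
2.20 eV

At the threshold frequency, photon energy equals work function:
φ = hf₀

Calculating:
φ = (6.626×10⁻³⁴ J·s)(5.320e+14 Hz)
φ = 2.20 eV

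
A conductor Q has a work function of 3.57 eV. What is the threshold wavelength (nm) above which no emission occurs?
347.29 nm

The threshold wavelength is when the photon energy equals the work function:
hc/λ₀ = φ

Solving for λ₀:
λ₀ = hc/φ = (6.626×10⁻³⁴ J·s)(3×10⁸ m/s) / (3.57 eV × 1.602×10⁻¹⁹ J/eV)
λ₀ = 347.29 nm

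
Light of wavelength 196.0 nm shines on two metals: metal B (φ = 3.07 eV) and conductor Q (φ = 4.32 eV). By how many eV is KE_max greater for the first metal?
1.2500 eV

Using KE_max = hc/λ - φ for each metal:

Photon energy: E = hc/λ = 6.3257 eV

For metal B (φ₁ = 3.07 eV):
KE₁ = E - φ₁ = 6.3257 - 3.07 = 3.2557 eV

For conductor Q (φ₂ = 4.32 eV):
KE₂ = E - φ₂ = 6.3257 - 4.32 = 2.0057 eV

Difference:
ΔKE = KE₁ - KE₂ = 3.2557 - 2.0057 = 1.2500 eV

Note: The difference equals the difference in work functions: 4.32 - 3.07 = 1.25 eV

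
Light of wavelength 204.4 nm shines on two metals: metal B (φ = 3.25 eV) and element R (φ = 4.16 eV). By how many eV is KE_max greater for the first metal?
0.9100 eV

Using KE_max = hc/λ - φ for each metal:

Photon energy: E = hc/λ = 6.0658 eV

For metal B (φ₁ = 3.25 eV):
KE₁ = E - φ₁ = 6.0658 - 3.25 = 2.8158 eV

For element R (φ₂ = 4.16 eV):
KE₂ = E - φ₂ = 6.0658 - 4.16 = 1.9058 eV

Difference:
ΔKE = KE₁ - KE₂ = 2.8158 - 1.9058 = 0.9100 eV

Note: The difference equals the difference in work functions: 4.16 - 3.25 = 0.91 eV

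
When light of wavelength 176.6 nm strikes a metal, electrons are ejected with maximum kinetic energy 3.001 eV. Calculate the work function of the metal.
4.02 eV

From Einstein's photoelectric equation: KE_max = hf - φ = hc/λ - φ

Rearranging for φ:
φ = hc/λ - KE_max

Calculate photon energy:
E_photon = hc/λ = 7.0206 eV

Therefore:
φ = 7.0206 - 3.001 = 4.02 eV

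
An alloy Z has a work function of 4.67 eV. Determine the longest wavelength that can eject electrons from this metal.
265.49 nm

The threshold wavelength is when the photon energy equals the work function:
hc/λ₀ = φ

Solving for λ₀:
λ₀ = hc/φ = (6.626×10⁻³⁴ J·s)(3×10⁸ m/s) / (4.67 eV × 1.602×10⁻¹⁹ J/eV)
λ₀ = 265.49 nm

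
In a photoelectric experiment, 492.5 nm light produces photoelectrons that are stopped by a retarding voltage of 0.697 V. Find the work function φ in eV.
1.82 eV

The stopping potential gives the maximum kinetic energy: KE_max = eV_s = 0.697 eV

From Einstein's photoelectric equation: KE_max = hc/λ - φ
Rearranging: φ = hc/λ - KE_max

Calculate photon energy:
E_photon = hc/λ = (6.626×10⁻³⁴ J·s)(3×10⁸ m/s) / (492.5×10⁻⁹ m) = 2.5174 eV

Therefore:
φ = 2.5174 - 0.697 = 1.82 eV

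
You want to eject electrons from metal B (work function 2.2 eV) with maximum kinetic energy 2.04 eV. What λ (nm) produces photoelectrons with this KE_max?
292.42 nm

From Einstein's equation: KE_max = hc/λ - φ

Rearranging for λ:
hc/λ = KE_max + φ
λ = hc/(KE_max + φ)

Required photon energy:
E_photon = KE_max + φ = 2.04 + 2.2 = 4.24 eV

Required wavelength:
λ = hc/E_photon = (6.626×10⁻³⁴)(3×10⁸) / (4.24 × 1.602×10⁻¹⁹)
λ = 292.42 nm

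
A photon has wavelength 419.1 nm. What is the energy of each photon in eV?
2.9583 eV

Using E = hf = hc/λ:

E = hc/λ = (6.626×10⁻³⁴ J·s)(3×10⁸ m/s) / (419.1×10⁻⁹ m)
E = 2.9583 eV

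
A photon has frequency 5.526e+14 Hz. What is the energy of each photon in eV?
2.2854 eV

Using E = hf:

E = hf = (6.626×10⁻³⁴ J·s)(5.526e+14 Hz)
E = 2.2854 eV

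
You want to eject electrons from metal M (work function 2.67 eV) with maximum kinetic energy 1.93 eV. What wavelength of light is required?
269.53 nm

From Einstein's equation: KE_max = hc/λ - φ

Rearranging for λ:
hc/λ = KE_max + φ
λ = hc/(KE_max + φ)

Required photon energy:
E_photon = KE_max + φ = 1.93 + 2.67 = 4.60 eV

Required wavelength:
λ = hc/E_photon = (6.626×10⁻³⁴)(3×10⁸) / (4.60 × 1.602×10⁻¹⁹)
λ = 269.53 nm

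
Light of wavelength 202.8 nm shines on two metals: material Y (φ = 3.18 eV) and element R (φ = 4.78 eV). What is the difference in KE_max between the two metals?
1.6000 eV

Using KE_max = hc/λ - φ for each metal:

Photon energy: E = hc/λ = 6.1136 eV

For material Y (φ₁ = 3.18 eV):
KE₁ = E - φ₁ = 6.1136 - 3.18 = 2.9336 eV

For element R (φ₂ = 4.78 eV):
KE₂ = E - φ₂ = 6.1136 - 4.78 = 1.3336 eV

Difference:
ΔKE = KE₁ - KE₂ = 2.9336 - 1.3336 = 1.6000 eV

Note: The difference equals the difference in work functions: 4.78 - 3.18 = 1.60 eV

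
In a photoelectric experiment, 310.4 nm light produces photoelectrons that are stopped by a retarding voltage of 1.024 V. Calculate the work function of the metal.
2.97 eV

The stopping potential gives the maximum kinetic energy: KE_max = eV_s = 1.024 eV

From Einstein's photoelectric equation: KE_max = hc/λ - φ
Rearranging: φ = hc/λ - KE_max

Calculate photon energy:
E_photon = hc/λ = (6.626×10⁻³⁴ J·s)(3×10⁸ m/s) / (310.4×10⁻⁹ m) = 3.9943 eV

Therefore:
φ = 3.9943 - 1.024 = 2.97 eV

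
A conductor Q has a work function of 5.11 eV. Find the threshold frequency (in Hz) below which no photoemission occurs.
1.2356e+15 Hz

The threshold frequency is when the photon energy equals the work function:
hf₀ = φ

Solving for f₀:
f₀ = φ/h = (5.11 eV × 1.602×10⁻¹⁹ J/eV) / (6.626×10⁻³⁴ J·s)
f₀ = 1.2356e+15 Hz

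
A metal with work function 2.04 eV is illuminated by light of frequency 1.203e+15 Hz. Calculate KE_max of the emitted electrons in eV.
2.9352 eV

Using Einstein's photoelectric equation: KE_max = hf - φ

First, calculate the photon energy:
E_photon = hf = (6.626×10⁻³⁴ J·s)(1.203e+15 Hz)
E_photon = 4.9752 eV

Then, the maximum kinetic energy:
KE_max = E_photon - φ = 4.9752 eV - 2.04 eV = 2.9352 eV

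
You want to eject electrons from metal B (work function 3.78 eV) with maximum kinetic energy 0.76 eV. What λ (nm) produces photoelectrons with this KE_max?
273.09 nm

From Einstein's equation: KE_max = hc/λ - φ

Rearranging for λ:
hc/λ = KE_max + φ
λ = hc/(KE_max + φ)

Required photon energy:
E_photon = KE_max + φ = 0.76 + 3.78 = 4.54 eV

Required wavelength:
λ = hc/E_photon = (6.626×10⁻³⁴)(3×10⁸) / (4.54 × 1.602×10⁻¹⁹)
λ = 273.09 nm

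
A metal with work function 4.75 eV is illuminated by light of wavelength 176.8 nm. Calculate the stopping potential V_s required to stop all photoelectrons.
2.2627 V

The stopping potential V_s satisfies: eV_s = KE_max

First, find KE_max using Einstein's equation:
E_photon = hc/λ = 7.0127 eV
KE_max = E_photon - φ = 7.0127 - 4.75 = 2.2627 eV

Since eV_s = KE_max:
V_s = KE_max/e = 2.2627 V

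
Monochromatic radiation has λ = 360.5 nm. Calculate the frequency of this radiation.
8.3160e+14 Hz

Using the wave equation: c = fλ

Solving for frequency:
f = c/λ = (3×10⁸ m/s) / (360.5×10⁻⁹ m)
f = 8.3160e+14 Hz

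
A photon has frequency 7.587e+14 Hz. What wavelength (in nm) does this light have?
395.14 nm

Using the wave equation: c = fλ

Solving for wavelength:
λ = c/f = (3×10⁸ m/s) / (7.587e+14 Hz)
λ = 395.14 nm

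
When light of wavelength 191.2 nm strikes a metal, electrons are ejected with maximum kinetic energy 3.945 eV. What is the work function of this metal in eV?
2.54 eV

From Einstein's photoelectric equation: KE_max = hf - φ = hc/λ - φ

Rearranging for φ:
φ = hc/λ - KE_max

Calculate photon energy:
E_photon = hc/λ = 6.4845 eV

Therefore:
φ = 6.4845 - 3.945 = 2.54 eV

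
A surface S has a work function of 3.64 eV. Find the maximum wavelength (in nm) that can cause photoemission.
340.62 nm

The threshold wavelength is when the photon energy equals the work function:
hc/λ₀ = φ

Solving for λ₀:
λ₀ = hc/φ = (6.626×10⁻³⁴ J·s)(3×10⁸ m/s) / (3.64 eV × 1.602×10⁻¹⁹ J/eV)
λ₀ = 340.62 nm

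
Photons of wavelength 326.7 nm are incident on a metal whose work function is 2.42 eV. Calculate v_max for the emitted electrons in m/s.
6.9548e+05 m/s

First, find the maximum kinetic energy:
E_photon = hc/λ = 3.7950 eV
KE_max = E_photon - φ = 3.7950 - 2.42 = 1.3750 eV

Convert to Joules: KE_max = 1.3750 × 1.602×10⁻¹⁹ J = 2.2031e-19 J

Then use KE = ½mv² to find velocity:
v = √(2·KE/m) = √(2 × 2.2031e-19 J / 9.109e-31 kg)
v = 6.9548e+05 m/s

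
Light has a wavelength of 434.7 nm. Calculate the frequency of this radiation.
6.8965e+14 Hz

Using the wave equation: c = fλ

Solving for frequency:
f = c/λ = (3×10⁸ m/s) / (434.7×10⁻⁹ m)
f = 6.8965e+14 Hz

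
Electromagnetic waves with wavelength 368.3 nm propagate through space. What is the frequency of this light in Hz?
8.1399e+14 Hz

Using the wave equation: c = fλ

Solving for frequency:
f = c/λ = (3×10⁸ m/s) / (368.3×10⁻⁹ m)
f = 8.1399e+14 Hz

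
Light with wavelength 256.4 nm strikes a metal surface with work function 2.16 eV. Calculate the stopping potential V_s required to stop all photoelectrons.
2.6756 V

The stopping potential V_s satisfies: eV_s = KE_max

First, find KE_max using Einstein's equation:
E_photon = hc/λ = 4.8356 eV
KE_max = E_photon - φ = 4.8356 - 2.16 = 2.6756 eV

Since eV_s = KE_max:
V_s = KE_max/e = 2.6756 V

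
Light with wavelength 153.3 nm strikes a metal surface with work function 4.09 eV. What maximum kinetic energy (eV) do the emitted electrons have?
3.9977 eV

Using Einstein's photoelectric equation: KE_max = hf - φ = hc/λ - φ

First, calculate the photon energy:
E_photon = hc/λ = (6.626×10⁻³⁴ J·s)(3×10⁸ m/s) / (153.3×10⁻⁹ m)
E_photon = 8.0877 eV

Then, the maximum kinetic energy:
KE_max = E_photon - φ = 8.0877 eV - 4.09 eV = 3.9977 eV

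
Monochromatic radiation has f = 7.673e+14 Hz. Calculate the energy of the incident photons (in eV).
3.1733 eV

Using E = hf:

E = hf = (6.626×10⁻³⁴ J·s)(7.673e+14 Hz)
E = 3.1733 eV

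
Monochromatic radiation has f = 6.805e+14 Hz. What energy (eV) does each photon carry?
2.8143 eV

Using E = hf:

E = hf = (6.626×10⁻³⁴ J·s)(6.805e+14 Hz)
E = 2.8143 eV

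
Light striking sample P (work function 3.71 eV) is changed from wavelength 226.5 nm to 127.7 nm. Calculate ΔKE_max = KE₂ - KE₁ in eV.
4.2351 eV

Using Einstein's equation: KE_max = hc/λ - φ

For λ₁ = 226.5 nm:
KE₁ = hc/λ₁ - φ = 5.4739 - 3.71 = 1.7639 eV

For λ₂ = 127.7 nm:
KE₂ = hc/λ₂ - φ = 9.7090 - 3.71 = 5.9990 eV

Change in KE:
ΔKE = KE₂ - KE₁ = 5.9990 - 1.7639 = 4.2351 eV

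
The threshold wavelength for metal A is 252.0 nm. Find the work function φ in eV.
4.92 eV

At the threshold wavelength, photon energy equals work function:
φ = hc/λ₀

Calculating:
φ = (6.626×10⁻³⁴ J·s)(3×10⁸ m/s) / (252.0×10⁻⁹ m)
φ = 4.92 eV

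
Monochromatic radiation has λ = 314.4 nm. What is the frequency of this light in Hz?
9.5354e+14 Hz

Using the wave equation: c = fλ

Solving for frequency:
f = c/λ = (3×10⁸ m/s) / (314.4×10⁻⁹ m)
f = 9.5354e+14 Hz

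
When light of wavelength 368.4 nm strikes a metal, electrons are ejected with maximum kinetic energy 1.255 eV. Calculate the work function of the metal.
2.11 eV

From Einstein's photoelectric equation: KE_max = hf - φ = hc/λ - φ

Rearranging for φ:
φ = hc/λ - KE_max

Calculate photon energy:
E_photon = hc/λ = 3.3655 eV

Therefore:
φ = 3.3655 - 1.255 = 2.11 eV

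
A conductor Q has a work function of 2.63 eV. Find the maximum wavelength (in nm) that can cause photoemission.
471.42 nm

The threshold wavelength is when the photon energy equals the work function:
hc/λ₀ = φ

Solving for λ₀:
λ₀ = hc/φ = (6.626×10⁻³⁴ J·s)(3×10⁸ m/s) / (2.63 eV × 1.602×10⁻¹⁹ J/eV)
λ₀ = 471.42 nm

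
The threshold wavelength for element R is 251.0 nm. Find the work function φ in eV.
4.94 eV

At the threshold wavelength, photon energy equals work function:
φ = hc/λ₀

Calculating:
φ = (6.626×10⁻³⁴ J·s)(3×10⁸ m/s) / (251.0×10⁻⁹ m)
φ = 4.94 eV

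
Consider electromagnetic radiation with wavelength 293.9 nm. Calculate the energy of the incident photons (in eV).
4.2186 eV

Using E = hf = hc/λ:

E = hc/λ = (6.626×10⁻³⁴ J·s)(3×10⁸ m/s) / (293.9×10⁻⁹ m)
E = 4.2186 eV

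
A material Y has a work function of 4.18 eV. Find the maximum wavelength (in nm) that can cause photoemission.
296.61 nm

The threshold wavelength is when the photon energy equals the work function:
hc/λ₀ = φ

Solving for λ₀:
λ₀ = hc/φ = (6.626×10⁻³⁴ J·s)(3×10⁸ m/s) / (4.18 eV × 1.602×10⁻¹⁹ J/eV)
λ₀ = 296.61 nm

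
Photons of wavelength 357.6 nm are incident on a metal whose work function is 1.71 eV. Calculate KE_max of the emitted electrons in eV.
1.7571 eV

Using Einstein's photoelectric equation: KE_max = hf - φ = hc/λ - φ

First, calculate the photon energy:
E_photon = hc/λ = (6.626×10⁻³⁴ J·s)(3×10⁸ m/s) / (357.6×10⁻⁹ m)
E_photon = 3.4671 eV

Then, the maximum kinetic energy:
KE_max = E_photon - φ = 3.4671 eV - 1.71 eV = 1.7571 eV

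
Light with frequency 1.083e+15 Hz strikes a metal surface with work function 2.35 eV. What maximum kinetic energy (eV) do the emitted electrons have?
2.1289 eV

Using Einstein's photoelectric equation: KE_max = hf - φ

First, calculate the photon energy:
E_photon = hf = (6.626×10⁻³⁴ J·s)(1.083e+15 Hz)
E_photon = 4.4789 eV

Then, the maximum kinetic energy:
KE_max = E_photon - φ = 4.4789 eV - 2.35 eV = 2.1289 eV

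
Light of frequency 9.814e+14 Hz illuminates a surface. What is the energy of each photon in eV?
4.0587 eV

Using E = hf:

E = hf = (6.626×10⁻³⁴ J·s)(9.814e+14 Hz)
E = 4.0587 eV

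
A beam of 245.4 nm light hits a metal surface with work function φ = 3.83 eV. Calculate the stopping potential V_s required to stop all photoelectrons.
1.2223 V

The stopping potential V_s satisfies: eV_s = KE_max

First, find KE_max using Einstein's equation:
E_photon = hc/λ = 5.0523 eV
KE_max = E_photon - φ = 5.0523 - 3.83 = 1.2223 eV

Since eV_s = KE_max:
V_s = KE_max/e = 1.2223 V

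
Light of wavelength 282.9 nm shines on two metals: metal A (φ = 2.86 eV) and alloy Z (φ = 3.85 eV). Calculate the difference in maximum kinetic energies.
0.9900 eV

Using KE_max = hc/λ - φ for each metal:

Photon energy: E = hc/λ = 4.3826 eV

For metal A (φ₁ = 2.86 eV):
KE₁ = E - φ₁ = 4.3826 - 2.86 = 1.5226 eV

For alloy Z (φ₂ = 3.85 eV):
KE₂ = E - φ₂ = 4.3826 - 3.85 = 0.5326 eV

Difference:
ΔKE = KE₁ - KE₂ = 1.5226 - 0.5326 = 0.9900 eV

Note: The difference equals the difference in work functions: 3.85 - 2.86 = 0.99 eV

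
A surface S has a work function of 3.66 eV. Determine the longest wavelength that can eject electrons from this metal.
338.75 nm

The threshold wavelength is when the photon energy equals the work function:
hc/λ₀ = φ

Solving for λ₀:
λ₀ = hc/φ = (6.626×10⁻³⁴ J·s)(3×10⁸ m/s) / (3.66 eV × 1.602×10⁻¹⁹ J/eV)
λ₀ = 338.75 nm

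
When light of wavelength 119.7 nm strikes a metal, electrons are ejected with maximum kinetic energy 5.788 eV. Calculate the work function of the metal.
4.57 eV

From Einstein's photoelectric equation: KE_max = hf - φ = hc/λ - φ

Rearranging for φ:
φ = hc/λ - KE_max

Calculate photon energy:
E_photon = hc/λ = 10.3579 eV

Therefore:
φ = 10.3579 - 5.788 = 4.57 eV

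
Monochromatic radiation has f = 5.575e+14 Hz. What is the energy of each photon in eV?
2.3056 eV

Using E = hf:

E = hf = (6.626×10⁻³⁴ J·s)(5.575e+14 Hz)
E = 2.3056 eV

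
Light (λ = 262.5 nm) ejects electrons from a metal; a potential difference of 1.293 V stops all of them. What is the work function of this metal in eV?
3.43 eV

The stopping potential gives the maximum kinetic energy: KE_max = eV_s = 1.293 eV

From Einstein's photoelectric equation: KE_max = hc/λ - φ
Rearranging: φ = hc/λ - KE_max

Calculate photon energy:
E_photon = hc/λ = (6.626×10⁻³⁴ J·s)(3×10⁸ m/s) / (262.5×10⁻⁹ m) = 4.7232 eV

Therefore:
φ = 4.7232 - 1.293 = 3.43 eV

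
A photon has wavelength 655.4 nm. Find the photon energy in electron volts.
1.8917 eV

Using E = hf = hc/λ:

E = hc/λ = (6.626×10⁻³⁴ J·s)(3×10⁸ m/s) / (655.4×10⁻⁹ m)
E = 1.8917 eV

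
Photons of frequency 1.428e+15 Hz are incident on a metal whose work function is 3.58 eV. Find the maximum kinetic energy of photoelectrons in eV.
2.3257 eV

Using Einstein's photoelectric equation: KE_max = hf - φ

First, calculate the photon energy:
E_photon = hf = (6.626×10⁻³⁴ J·s)(1.428e+15 Hz)
E_photon = 5.9057 eV

Then, the maximum kinetic energy:
KE_max = E_photon - φ = 5.9057 eV - 3.58 eV = 2.3257 eV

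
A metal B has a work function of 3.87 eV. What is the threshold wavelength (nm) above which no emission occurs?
320.37 nm

The threshold wavelength is when the photon energy equals the work function:
hc/λ₀ = φ

Solving for λ₀:
λ₀ = hc/φ = (6.626×10⁻³⁴ J·s)(3×10⁸ m/s) / (3.87 eV × 1.602×10⁻¹⁹ J/eV)
λ₀ = 320.37 nm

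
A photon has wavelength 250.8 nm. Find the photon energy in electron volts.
4.9435 eV

Using E = hf = hc/λ:

E = hc/λ = (6.626×10⁻³⁴ J·s)(3×10⁸ m/s) / (250.8×10⁻⁹ m)
E = 4.9435 eV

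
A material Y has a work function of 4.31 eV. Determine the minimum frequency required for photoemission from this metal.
1.0422e+15 Hz

The threshold frequency is when the photon energy equals the work function:
hf₀ = φ

Solving for f₀:
f₀ = φ/h = (4.31 eV × 1.602×10⁻¹⁹ J/eV) / (6.626×10⁻³⁴ J·s)
f₀ = 1.0422e+15 Hz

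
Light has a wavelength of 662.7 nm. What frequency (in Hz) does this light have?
4.5238e+14 Hz

Using the wave equation: c = fλ

Solving for frequency:
f = c/λ = (3×10⁸ m/s) / (662.7×10⁻⁹ m)
f = 4.5238e+14 Hz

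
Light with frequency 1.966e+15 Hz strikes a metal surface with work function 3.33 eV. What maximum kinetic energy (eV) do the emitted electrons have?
4.8007 eV

Using Einstein's photoelectric equation: KE_max = hf - φ

First, calculate the photon energy:
E_photon = hf = (6.626×10⁻³⁴ J·s)(1.966e+15 Hz)
E_photon = 8.1307 eV

Then, the maximum kinetic energy:
KE_max = E_photon - φ = 8.1307 eV - 3.33 eV = 4.8007 eV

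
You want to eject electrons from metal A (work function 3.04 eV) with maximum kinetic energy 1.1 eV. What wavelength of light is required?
299.48 nm

From Einstein's equation: KE_max = hc/λ - φ

Rearranging for λ:
hc/λ = KE_max + φ
λ = hc/(KE_max + φ)

Required photon energy:
E_photon = KE_max + φ = 1.1 + 3.04 = 4.14 eV

Required wavelength:
λ = hc/E_photon = (6.626×10⁻³⁴)(3×10⁸) / (4.14 × 1.602×10⁻¹⁹)
λ = 299.48 nm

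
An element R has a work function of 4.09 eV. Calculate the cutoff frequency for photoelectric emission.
9.8896e+14 Hz

The threshold frequency is when the photon energy equals the work function:
hf₀ = φ

Solving for f₀:
f₀ = φ/h = (4.09 eV × 1.602×10⁻¹⁹ J/eV) / (6.626×10⁻³⁴ J·s)
f₀ = 9.8896e+14 Hz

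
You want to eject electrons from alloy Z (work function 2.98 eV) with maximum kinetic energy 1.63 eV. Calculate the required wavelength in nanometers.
268.95 nm

From Einstein's equation: KE_max = hc/λ - φ

Rearranging for λ:
hc/λ = KE_max + φ
λ = hc/(KE_max + φ)

Required photon energy:
E_photon = KE_max + φ = 1.63 + 2.98 = 4.61 eV

Required wavelength:
λ = hc/E_photon = (6.626×10⁻³⁴)(3×10⁸) / (4.61 × 1.602×10⁻¹⁹)
λ = 268.95 nm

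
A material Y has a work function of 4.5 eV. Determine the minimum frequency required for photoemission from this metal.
1.0881e+15 Hz

The threshold frequency is when the photon energy equals the work function:
hf₀ = φ

Solving for f₀:
f₀ = φ/h = (4.5 eV × 1.602×10⁻¹⁹ J/eV) / (6.626×10⁻³⁴ J·s)
f₀ = 1.0881e+15 Hz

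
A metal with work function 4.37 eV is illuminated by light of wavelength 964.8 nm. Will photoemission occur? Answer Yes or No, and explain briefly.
No

For photoemission, the photon energy must exceed the work function.

Photon energy: E = hc/λ = 1.2851 eV
Work function: φ = 4.37 eV

Since E_photon (1.2851 eV) < φ (4.37 eV), photoemission will NOT occur.
The threshold wavelength is λ₀ = hc/φ = 283.7 nm.
Since 964.8 nm > 283.7 nm, the photons lack sufficient energy.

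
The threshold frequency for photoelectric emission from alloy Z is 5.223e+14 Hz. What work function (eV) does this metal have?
2.16 eV

At the threshold frequency, photon energy equals work function:
φ = hf₀

Calculating:
φ = (6.626×10⁻³⁴ J·s)(5.223e+14 Hz)
φ = 2.16 eV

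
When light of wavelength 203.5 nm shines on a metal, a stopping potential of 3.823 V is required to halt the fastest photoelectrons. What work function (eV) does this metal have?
2.27 eV

The stopping potential gives the maximum kinetic energy: KE_max = eV_s = 3.823 eV

From Einstein's photoelectric equation: KE_max = hc/λ - φ
Rearranging: φ = hc/λ - KE_max

Calculate photon energy:
E_photon = hc/λ = (6.626×10⁻³⁴ J·s)(3×10⁸ m/s) / (203.5×10⁻⁹ m) = 6.0926 eV

Therefore:
φ = 6.0926 - 3.823 = 2.27 eV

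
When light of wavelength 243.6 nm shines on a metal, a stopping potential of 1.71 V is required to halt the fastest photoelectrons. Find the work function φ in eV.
3.38 eV

The stopping potential gives the maximum kinetic energy: KE_max = eV_s = 1.71 eV

From Einstein's photoelectric equation: KE_max = hc/λ - φ
Rearranging: φ = hc/λ - KE_max

Calculate photon energy:
E_photon = hc/λ = (6.626×10⁻³⁴ J·s)(3×10⁸ m/s) / (243.6×10⁻⁹ m) = 5.0897 eV

Therefore:
φ = 5.0897 - 1.71 = 3.38 eV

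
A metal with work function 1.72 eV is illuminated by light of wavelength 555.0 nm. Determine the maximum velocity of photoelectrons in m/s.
4.2519e+05 m/s

First, find the maximum kinetic energy:
E_photon = hc/λ = 2.2339 eV
KE_max = E_photon - φ = 2.2339 - 1.72 = 0.5139 eV

Convert to Joules: KE_max = 0.5139 × 1.602×10⁻¹⁹ J = 8.2344e-20 J

Then use KE = ½mv² to find velocity:
v = √(2·KE/m) = √(2 × 8.2344e-20 J / 9.109e-31 kg)
v = 4.2519e+05 m/s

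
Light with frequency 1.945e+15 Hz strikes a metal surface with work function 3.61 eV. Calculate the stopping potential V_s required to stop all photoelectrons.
4.4339 V

The stopping potential V_s satisfies: eV_s = KE_max

First, find KE_max using Einstein's equation:
E_photon = hf = (6.626×10⁻³⁴ J·s)(1.945e+15 Hz) = 8.0439 eV
KE_max = E_photon - φ = 8.0439 - 3.61 = 4.4339 eV

Since eV_s = KE_max:
V_s = KE_max/e = 4.4339 V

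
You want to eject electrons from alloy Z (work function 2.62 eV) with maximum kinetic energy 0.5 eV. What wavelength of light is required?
397.39 nm

From Einstein's equation: KE_max = hc/λ - φ

Rearranging for λ:
hc/λ = KE_max + φ
λ = hc/(KE_max + φ)

Required photon energy:
E_photon = KE_max + φ = 0.5 + 2.62 = 3.12 eV

Required wavelength:
λ = hc/E_photon = (6.626×10⁻³⁴)(3×10⁸) / (3.12 × 1.602×10⁻¹⁹)
λ = 397.39 nm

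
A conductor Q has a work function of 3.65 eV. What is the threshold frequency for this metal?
8.8257e+14 Hz

The threshold frequency is when the photon energy equals the work function:
hf₀ = φ

Solving for f₀:
f₀ = φ/h = (3.65 eV × 1.602×10⁻¹⁹ J/eV) / (6.626×10⁻³⁴ J·s)
f₀ = 8.8257e+14 Hz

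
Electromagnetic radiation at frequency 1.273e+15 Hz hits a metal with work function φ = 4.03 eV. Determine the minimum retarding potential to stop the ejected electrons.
1.2347 V

The stopping potential V_s satisfies: eV_s = KE_max

First, find KE_max using Einstein's equation:
E_photon = hf = (6.626×10⁻³⁴ J·s)(1.273e+15 Hz) = 5.2647 eV
KE_max = E_photon - φ = 5.2647 - 4.03 = 1.2347 eV

Since eV_s = KE_max:
V_s = KE_max/e = 1.2347 V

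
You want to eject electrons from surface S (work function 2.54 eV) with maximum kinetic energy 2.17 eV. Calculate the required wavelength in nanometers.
263.24 nm

From Einstein's equation: KE_max = hc/λ - φ

Rearranging for λ:
hc/λ = KE_max + φ
λ = hc/(KE_max + φ)

Required photon energy:
E_photon = KE_max + φ = 2.17 + 2.54 = 4.71 eV

Required wavelength:
λ = hc/E_photon = (6.626×10⁻³⁴)(3×10⁸) / (4.71 × 1.602×10⁻¹⁹)
λ = 263.24 nm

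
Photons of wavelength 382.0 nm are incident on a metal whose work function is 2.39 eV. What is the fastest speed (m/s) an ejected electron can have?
5.4863e+05 m/s

First, find the maximum kinetic energy:
E_photon = hc/λ = 3.2457 eV
KE_max = E_photon - φ = 3.2457 - 2.39 = 0.8557 eV

Convert to Joules: KE_max = 0.8557 × 1.602×10⁻¹⁹ J = 1.3709e-19 J

Then use KE = ½mv² to find velocity:
v = √(2·KE/m) = √(2 × 1.3709e-19 J / 9.109e-31 kg)
v = 5.4863e+05 m/s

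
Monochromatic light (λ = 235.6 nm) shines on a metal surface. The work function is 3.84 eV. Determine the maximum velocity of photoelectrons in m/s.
7.0738e+05 m/s

First, find the maximum kinetic energy:
E_photon = hc/λ = 5.2625 eV
KE_max = E_photon - φ = 5.2625 - 3.84 = 1.4225 eV

Convert to Joules: KE_max = 1.4225 × 1.602×10⁻¹⁹ J = 2.2791e-19 J

Then use KE = ½mv² to find velocity:
v = √(2·KE/m) = √(2 × 2.2791e-19 J / 9.109e-31 kg)
v = 7.0738e+05 m/s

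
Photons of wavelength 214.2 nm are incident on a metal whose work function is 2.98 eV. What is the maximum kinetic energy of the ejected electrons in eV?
2.8082 eV

Using Einstein's photoelectric equation: KE_max = hf - φ = hc/λ - φ

First, calculate the photon energy:
E_photon = hc/λ = (6.626×10⁻³⁴ J·s)(3×10⁸ m/s) / (214.2×10⁻⁹ m)
E_photon = 5.7882 eV

Then, the maximum kinetic energy:
KE_max = E_photon - φ = 5.7882 eV - 2.98 eV = 2.8082 eV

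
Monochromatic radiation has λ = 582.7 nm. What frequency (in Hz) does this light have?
5.1449e+14 Hz

Using the wave equation: c = fλ

Solving for frequency:
f = c/λ = (3×10⁸ m/s) / (582.7×10⁻⁹ m)
f = 5.1449e+14 Hz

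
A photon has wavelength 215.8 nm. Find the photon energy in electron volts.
5.7453 eV

Using E = hf = hc/λ:

E = hc/λ = (6.626×10⁻³⁴ J·s)(3×10⁸ m/s) / (215.8×10⁻⁹ m)
E = 5.7453 eV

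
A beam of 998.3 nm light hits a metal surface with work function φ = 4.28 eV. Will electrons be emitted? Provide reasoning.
No

For photoemission, the photon energy must exceed the work function.

Photon energy: E = hc/λ = 1.2420 eV
Work function: φ = 4.28 eV

Since E_photon (1.2420 eV) < φ (4.28 eV), photoemission will NOT occur.
The threshold wavelength is λ₀ = hc/φ = 289.7 nm.
Since 998.3 nm > 289.7 nm, the photons lack sufficient energy.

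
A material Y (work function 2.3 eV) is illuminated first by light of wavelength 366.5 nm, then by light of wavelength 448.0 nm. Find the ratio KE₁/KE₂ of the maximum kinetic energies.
2.3164

Using Einstein's equation: KE_max = hc/λ - φ

For λ₁ = 366.5 nm:
E₁ = hc/λ₁ = 3.3829 eV
KE₁ = E₁ - φ = 3.3829 - 2.3 = 1.0829 eV

For λ₂ = 448.0 nm:
E₂ = hc/λ₂ = 2.7675 eV
KE₂ = E₂ - φ = 2.7675 - 2.3 = 0.4675 eV

Ratio: KE₁/KE₂ = 1.0829/0.4675 = 2.3164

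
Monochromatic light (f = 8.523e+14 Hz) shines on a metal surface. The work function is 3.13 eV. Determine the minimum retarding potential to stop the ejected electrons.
0.3948 V

The stopping potential V_s satisfies: eV_s = KE_max

First, find KE_max using Einstein's equation:
E_photon = hf = (6.626×10⁻³⁴ J·s)(8.523e+14 Hz) = 3.5248 eV
KE_max = E_photon - φ = 3.5248 - 3.13 = 0.3948 eV

Since eV_s = KE_max:
V_s = KE_max/e = 0.3948 V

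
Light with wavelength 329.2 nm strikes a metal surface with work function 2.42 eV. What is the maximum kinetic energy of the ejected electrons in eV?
1.3462 eV

Using Einstein's photoelectric equation: KE_max = hf - φ = hc/λ - φ

First, calculate the photon energy:
E_photon = hc/λ = (6.626×10⁻³⁴ J·s)(3×10⁸ m/s) / (329.2×10⁻⁹ m)
E_photon = 3.7662 eV

Then, the maximum kinetic energy:
KE_max = E_photon - φ = 3.7662 eV - 2.42 eV = 1.3462 eV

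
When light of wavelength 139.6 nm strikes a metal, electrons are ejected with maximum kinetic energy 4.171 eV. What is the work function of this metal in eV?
4.71 eV

From Einstein's photoelectric equation: KE_max = hf - φ = hc/λ - φ

Rearranging for φ:
φ = hc/λ - KE_max

Calculate photon energy:
E_photon = hc/λ = 8.8814 eV

Therefore:
φ = 8.8814 - 4.171 = 4.71 eV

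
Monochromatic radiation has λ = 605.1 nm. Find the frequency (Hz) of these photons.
4.9544e+14 Hz

Using the wave equation: c = fλ

Solving for frequency:
f = c/λ = (3×10⁸ m/s) / (605.1×10⁻⁹ m)
f = 4.9544e+14 Hz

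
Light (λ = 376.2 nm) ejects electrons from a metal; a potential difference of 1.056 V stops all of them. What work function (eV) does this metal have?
2.24 eV

The stopping potential gives the maximum kinetic energy: KE_max = eV_s = 1.056 eV

From Einstein's photoelectric equation: KE_max = hc/λ - φ
Rearranging: φ = hc/λ - KE_max

Calculate photon energy:
E_photon = hc/λ = (6.626×10⁻³⁴ J·s)(3×10⁸ m/s) / (376.2×10⁻⁹ m) = 3.2957 eV

Therefore:
φ = 3.2957 - 1.056 = 2.24 eV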